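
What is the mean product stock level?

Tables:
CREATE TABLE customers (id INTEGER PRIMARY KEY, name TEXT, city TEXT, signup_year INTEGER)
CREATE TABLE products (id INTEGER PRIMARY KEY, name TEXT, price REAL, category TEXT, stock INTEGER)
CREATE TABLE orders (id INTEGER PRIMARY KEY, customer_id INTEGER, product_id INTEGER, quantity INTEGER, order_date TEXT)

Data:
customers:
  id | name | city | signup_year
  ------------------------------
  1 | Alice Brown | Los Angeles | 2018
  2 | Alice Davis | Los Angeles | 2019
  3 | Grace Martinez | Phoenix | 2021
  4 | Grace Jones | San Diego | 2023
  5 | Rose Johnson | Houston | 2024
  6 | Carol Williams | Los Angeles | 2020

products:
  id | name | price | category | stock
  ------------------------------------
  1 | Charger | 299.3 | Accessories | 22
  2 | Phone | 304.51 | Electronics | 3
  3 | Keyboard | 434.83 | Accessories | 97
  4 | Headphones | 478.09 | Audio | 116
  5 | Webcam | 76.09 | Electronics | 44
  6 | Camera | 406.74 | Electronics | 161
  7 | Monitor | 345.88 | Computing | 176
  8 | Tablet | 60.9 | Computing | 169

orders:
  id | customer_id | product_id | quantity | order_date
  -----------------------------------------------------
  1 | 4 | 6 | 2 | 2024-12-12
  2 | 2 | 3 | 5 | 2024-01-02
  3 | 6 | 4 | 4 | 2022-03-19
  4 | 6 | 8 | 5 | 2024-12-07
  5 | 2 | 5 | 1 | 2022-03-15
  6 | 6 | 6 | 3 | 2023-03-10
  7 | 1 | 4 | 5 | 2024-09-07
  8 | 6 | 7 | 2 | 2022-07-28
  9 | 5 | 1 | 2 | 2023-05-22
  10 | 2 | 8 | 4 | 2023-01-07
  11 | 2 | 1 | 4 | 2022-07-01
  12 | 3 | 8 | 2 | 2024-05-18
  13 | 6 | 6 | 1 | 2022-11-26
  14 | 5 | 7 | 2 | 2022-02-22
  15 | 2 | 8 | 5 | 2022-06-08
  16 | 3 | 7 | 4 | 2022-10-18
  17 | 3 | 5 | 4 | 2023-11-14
SELECT AVG(stock) FROM products

Execution result:
98.50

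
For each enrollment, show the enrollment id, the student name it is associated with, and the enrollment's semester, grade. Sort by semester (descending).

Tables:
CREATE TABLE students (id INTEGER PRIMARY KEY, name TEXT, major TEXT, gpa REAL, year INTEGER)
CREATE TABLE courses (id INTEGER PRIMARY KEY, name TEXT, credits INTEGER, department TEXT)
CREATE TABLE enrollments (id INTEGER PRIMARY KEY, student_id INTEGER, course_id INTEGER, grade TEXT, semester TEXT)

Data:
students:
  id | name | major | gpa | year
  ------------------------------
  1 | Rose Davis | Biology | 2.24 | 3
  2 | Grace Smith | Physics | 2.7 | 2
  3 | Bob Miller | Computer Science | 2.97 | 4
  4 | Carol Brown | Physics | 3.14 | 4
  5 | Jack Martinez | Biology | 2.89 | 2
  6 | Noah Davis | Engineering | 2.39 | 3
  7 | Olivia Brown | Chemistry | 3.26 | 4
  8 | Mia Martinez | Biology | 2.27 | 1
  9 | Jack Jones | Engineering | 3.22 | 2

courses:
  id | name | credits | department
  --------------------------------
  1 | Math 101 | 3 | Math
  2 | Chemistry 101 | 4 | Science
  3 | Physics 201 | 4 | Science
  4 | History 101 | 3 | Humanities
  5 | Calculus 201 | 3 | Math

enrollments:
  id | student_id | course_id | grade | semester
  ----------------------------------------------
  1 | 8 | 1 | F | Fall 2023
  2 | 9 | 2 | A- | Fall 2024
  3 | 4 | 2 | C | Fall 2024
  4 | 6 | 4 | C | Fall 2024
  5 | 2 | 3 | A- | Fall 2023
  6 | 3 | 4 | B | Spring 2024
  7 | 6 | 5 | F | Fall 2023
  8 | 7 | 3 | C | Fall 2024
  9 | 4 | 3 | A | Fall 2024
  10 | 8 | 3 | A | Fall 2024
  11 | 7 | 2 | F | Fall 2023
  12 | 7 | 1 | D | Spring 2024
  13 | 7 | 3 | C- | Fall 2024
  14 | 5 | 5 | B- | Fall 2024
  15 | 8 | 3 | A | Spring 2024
SELECT c.id, p.name AS student, c.semester, c.grade FROM enrollments c JOIN students p ON c.student_id = p.id ORDER BY c.semester DESC

Execution result:
id | student | semester | grade
6 | Bob Miller | Spring 2024 | B
12 | Olivia Brown | Spring 2024 | D
15 | Mia Martinez | Spring 2024 | A
2 | Jack Jones | Fall 2024 | A-
3 | Carol Brown | Fall 2024 | C
4 | Noah Davis | Fall 2024 | C
8 | Olivia Brown | Fall 2024 | C
9 | Carol Brown | Fall 2024 | A
10 | Mia Martinez | Fall 2024 | A
13 | Olivia Brown | Fall 2024 | C-
14 | Jack Martinez | Fall 2024 | B-
1 | Mia Martinez | Fall 2023 | F
5 | Grace Smith | Fall 2023 | A-
7 | Noah Davis | Fall 2023 | F
11 | Olivia Brown | Fall 2023 | F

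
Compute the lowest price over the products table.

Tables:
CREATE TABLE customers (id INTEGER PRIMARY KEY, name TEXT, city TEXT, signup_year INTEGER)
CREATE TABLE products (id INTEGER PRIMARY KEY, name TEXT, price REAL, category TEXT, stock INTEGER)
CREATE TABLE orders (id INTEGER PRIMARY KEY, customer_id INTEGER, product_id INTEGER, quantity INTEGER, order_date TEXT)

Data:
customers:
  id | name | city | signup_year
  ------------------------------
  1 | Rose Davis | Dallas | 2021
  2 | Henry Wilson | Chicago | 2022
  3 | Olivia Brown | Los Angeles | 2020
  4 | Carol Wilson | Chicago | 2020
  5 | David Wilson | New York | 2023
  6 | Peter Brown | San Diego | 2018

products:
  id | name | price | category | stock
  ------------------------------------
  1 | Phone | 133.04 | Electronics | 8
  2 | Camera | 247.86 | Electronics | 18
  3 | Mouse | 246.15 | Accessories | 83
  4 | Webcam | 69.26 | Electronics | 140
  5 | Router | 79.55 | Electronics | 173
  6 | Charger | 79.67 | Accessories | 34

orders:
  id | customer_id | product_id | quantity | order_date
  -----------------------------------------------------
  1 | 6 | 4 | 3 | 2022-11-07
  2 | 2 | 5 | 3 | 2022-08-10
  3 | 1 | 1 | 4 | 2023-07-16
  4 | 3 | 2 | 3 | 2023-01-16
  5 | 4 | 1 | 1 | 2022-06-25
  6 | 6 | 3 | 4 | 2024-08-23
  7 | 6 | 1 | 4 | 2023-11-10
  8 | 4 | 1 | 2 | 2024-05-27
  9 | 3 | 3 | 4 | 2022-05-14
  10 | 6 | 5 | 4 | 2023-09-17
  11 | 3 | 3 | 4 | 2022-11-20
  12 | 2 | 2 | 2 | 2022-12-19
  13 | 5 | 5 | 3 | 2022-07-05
SELECT MIN(price) FROM products

Execution result:
69.26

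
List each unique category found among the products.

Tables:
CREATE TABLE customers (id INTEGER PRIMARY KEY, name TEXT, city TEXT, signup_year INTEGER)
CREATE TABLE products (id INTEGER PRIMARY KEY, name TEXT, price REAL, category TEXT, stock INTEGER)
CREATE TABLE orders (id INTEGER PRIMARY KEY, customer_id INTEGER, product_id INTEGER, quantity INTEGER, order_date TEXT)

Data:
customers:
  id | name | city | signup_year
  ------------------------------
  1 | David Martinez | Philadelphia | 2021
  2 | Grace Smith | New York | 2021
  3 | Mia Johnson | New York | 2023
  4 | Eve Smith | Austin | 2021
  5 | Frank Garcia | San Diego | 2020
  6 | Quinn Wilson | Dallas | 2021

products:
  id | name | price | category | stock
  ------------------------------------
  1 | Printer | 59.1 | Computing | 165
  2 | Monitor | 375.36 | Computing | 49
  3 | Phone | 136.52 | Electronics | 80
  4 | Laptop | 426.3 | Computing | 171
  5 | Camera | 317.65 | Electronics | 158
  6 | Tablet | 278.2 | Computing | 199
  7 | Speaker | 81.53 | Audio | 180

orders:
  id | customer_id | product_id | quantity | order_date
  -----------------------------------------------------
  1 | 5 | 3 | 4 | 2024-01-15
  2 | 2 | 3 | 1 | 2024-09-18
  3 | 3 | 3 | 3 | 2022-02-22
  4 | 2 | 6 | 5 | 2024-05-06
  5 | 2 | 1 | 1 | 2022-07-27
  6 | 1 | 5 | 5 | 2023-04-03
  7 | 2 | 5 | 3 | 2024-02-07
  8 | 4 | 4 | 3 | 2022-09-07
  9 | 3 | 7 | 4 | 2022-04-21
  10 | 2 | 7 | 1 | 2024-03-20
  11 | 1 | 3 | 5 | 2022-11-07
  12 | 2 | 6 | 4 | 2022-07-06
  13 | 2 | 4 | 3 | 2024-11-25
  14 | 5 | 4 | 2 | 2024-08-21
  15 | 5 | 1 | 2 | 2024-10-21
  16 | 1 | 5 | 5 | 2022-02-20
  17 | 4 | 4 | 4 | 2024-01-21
SELECT DISTINCT category FROM products

Execution result:
category
Computing
Electronics
Audio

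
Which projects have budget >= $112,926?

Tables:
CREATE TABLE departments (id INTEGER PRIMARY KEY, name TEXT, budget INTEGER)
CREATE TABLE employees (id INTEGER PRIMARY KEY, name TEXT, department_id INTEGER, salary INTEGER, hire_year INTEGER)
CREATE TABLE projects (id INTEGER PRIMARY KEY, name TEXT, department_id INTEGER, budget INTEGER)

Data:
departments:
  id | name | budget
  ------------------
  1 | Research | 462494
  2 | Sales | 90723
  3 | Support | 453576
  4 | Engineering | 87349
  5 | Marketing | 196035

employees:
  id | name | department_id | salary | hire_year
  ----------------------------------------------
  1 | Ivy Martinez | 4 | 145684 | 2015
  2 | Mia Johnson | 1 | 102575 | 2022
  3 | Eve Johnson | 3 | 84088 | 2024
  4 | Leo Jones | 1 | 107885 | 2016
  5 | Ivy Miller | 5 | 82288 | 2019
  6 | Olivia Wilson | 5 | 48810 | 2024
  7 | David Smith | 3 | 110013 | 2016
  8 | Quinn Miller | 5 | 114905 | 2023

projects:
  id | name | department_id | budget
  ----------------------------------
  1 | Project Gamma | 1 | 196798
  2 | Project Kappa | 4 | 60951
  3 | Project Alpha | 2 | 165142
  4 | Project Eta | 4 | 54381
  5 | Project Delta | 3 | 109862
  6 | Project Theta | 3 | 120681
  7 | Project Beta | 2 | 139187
SELECT name, budget FROM projects WHERE budget >= 112926

Execution result:
name | budget
Project Gamma | 196798
Project Alpha | 165142
Project Theta | 120681
Project Beta | 139187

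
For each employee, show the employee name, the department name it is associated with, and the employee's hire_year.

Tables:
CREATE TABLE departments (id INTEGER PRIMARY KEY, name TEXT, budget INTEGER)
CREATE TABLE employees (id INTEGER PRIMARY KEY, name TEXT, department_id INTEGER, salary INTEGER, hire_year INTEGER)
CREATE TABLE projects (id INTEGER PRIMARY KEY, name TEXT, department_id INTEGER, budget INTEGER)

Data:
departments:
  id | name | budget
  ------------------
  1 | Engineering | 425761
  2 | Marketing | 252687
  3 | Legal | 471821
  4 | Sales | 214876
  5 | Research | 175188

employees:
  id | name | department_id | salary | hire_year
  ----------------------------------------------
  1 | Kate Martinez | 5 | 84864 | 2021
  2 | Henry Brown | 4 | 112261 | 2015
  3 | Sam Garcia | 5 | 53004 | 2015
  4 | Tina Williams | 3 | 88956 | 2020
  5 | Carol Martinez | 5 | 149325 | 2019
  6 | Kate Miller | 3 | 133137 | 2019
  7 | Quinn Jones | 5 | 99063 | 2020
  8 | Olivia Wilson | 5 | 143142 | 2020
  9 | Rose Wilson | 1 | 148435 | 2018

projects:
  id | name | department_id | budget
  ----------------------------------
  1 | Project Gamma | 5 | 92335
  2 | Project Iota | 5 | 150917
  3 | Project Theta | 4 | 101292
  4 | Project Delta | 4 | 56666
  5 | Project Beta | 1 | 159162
SELECT c.name, p.name AS department, c.hire_year FROM employees c JOIN departments p ON c.department_id = p.id

Execution result:
name | department | hire_year
Kate Martinez | Research | 2021
Henry Brown | Sales | 2015
Sam Garcia | Research | 2015
Tina Williams | Legal | 2020
Carol Martinez | Research | 2019
Kate Miller | Legal | 2019
Quinn Jones | Research | 2020
Olivia Wilson | Research | 2020
Rose Wilson | Engineering | 2018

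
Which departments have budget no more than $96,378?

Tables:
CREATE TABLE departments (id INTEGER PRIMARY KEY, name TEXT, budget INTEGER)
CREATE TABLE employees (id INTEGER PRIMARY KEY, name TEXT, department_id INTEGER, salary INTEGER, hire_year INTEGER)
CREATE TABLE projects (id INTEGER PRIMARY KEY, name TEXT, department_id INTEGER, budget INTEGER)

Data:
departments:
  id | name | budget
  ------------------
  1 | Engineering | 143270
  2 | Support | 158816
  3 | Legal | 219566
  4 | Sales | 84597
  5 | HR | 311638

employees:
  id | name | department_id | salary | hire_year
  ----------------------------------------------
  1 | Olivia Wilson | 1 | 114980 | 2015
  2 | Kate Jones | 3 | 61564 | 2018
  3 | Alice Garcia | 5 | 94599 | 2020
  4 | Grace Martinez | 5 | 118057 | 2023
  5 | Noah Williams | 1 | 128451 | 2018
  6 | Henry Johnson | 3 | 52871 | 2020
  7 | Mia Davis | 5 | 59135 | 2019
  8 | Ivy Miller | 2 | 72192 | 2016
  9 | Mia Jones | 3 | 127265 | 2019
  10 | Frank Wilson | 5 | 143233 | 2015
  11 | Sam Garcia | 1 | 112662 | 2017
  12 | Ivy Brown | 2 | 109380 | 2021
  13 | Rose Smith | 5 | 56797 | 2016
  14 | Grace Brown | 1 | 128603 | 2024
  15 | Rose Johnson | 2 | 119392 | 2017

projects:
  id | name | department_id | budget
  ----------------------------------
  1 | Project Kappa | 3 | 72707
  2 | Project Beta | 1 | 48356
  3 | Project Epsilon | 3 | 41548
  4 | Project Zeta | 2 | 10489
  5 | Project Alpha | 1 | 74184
SELECT name, budget FROM departments WHERE budget <= 96378

Execution result:
name | budget
Sales | 84597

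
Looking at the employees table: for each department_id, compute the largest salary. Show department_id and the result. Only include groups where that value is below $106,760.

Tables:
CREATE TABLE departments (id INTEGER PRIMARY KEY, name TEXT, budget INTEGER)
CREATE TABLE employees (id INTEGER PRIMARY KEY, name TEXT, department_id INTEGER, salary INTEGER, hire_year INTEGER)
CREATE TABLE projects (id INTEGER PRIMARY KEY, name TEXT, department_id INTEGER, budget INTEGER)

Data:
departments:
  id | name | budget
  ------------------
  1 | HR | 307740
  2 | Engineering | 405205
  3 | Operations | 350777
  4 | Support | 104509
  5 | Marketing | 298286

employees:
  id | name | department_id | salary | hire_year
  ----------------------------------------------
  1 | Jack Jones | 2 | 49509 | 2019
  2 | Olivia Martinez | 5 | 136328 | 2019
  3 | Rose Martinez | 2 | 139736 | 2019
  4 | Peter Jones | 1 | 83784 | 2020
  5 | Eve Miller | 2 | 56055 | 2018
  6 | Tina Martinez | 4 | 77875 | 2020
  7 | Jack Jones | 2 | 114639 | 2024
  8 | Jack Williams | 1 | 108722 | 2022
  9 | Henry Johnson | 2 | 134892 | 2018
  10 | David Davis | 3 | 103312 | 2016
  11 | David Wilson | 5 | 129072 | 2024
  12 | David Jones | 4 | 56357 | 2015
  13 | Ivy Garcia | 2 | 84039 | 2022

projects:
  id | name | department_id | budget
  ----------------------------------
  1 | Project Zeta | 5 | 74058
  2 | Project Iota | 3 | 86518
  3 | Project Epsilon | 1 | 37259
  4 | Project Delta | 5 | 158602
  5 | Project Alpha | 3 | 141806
SELECT department_id, MAX(salary) AS max_salary FROM employees GROUP BY department_id HAVING MAX(salary) < 106760

Execution result:
department_id | max_salary
3 | 103312
4 | 77875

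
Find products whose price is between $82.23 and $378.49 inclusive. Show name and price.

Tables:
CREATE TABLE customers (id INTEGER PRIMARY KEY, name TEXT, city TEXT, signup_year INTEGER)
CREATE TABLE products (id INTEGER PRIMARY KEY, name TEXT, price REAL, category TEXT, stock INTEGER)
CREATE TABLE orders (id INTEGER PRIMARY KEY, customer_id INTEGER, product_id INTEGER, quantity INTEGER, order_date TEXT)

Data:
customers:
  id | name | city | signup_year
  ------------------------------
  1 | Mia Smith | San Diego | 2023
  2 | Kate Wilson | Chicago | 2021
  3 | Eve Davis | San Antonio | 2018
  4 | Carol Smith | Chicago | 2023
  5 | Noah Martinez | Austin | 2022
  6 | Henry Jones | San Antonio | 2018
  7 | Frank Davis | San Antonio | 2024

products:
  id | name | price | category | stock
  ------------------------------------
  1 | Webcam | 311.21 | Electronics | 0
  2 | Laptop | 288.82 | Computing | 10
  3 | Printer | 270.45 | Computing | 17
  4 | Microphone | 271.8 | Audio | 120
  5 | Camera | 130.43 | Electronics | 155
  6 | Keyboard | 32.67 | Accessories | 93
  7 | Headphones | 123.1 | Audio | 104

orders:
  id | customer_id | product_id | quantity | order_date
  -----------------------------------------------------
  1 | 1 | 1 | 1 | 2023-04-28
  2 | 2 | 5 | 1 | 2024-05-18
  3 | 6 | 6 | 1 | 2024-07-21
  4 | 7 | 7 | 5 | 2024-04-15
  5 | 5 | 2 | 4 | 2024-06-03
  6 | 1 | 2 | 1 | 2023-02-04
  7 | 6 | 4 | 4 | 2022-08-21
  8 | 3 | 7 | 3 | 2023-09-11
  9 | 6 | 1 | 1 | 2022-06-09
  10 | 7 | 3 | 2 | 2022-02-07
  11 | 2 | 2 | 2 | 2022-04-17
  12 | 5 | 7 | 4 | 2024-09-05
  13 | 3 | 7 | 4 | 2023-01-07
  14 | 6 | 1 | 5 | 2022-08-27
SELECT name, price FROM products WHERE price BETWEEN 82.23 AND 378.49

Execution result:
name | price
Webcam | 311.21
Laptop | 288.82
Printer | 270.45
Microphone | 271.80
Camera | 130.43
Headphones | 123.10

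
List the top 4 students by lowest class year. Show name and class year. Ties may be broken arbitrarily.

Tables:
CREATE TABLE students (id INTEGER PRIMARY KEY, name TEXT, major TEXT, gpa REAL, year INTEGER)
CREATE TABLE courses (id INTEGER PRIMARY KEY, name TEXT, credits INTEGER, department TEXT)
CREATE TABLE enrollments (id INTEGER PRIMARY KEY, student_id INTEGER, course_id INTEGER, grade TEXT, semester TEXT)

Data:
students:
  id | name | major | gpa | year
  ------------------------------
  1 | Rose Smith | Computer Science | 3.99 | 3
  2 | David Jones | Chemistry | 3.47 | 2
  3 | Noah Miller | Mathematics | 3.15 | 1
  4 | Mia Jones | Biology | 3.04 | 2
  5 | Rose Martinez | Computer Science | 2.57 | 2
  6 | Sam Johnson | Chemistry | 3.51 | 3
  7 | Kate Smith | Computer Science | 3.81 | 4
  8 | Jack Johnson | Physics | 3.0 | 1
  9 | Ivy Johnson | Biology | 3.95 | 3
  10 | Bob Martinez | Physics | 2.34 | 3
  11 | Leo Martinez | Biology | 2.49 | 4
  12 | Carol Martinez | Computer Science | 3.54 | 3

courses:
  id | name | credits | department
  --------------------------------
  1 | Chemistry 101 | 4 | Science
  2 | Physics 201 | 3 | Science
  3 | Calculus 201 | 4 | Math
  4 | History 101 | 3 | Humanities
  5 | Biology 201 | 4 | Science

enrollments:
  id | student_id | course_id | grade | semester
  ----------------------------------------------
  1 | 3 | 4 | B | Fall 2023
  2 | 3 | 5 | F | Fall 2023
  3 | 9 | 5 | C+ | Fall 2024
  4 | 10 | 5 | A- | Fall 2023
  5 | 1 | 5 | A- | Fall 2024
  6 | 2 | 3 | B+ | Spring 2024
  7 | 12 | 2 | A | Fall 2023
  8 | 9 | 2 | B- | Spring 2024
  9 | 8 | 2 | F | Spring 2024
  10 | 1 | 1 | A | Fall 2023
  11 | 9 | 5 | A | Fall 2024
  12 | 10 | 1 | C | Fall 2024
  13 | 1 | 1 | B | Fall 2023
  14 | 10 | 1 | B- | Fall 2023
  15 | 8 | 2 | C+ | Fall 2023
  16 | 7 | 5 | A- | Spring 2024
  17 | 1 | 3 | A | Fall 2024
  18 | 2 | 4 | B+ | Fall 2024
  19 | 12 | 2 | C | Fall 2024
SELECT name, year FROM students ORDER BY year ASC LIMIT 4

Execution result:
name | year
Noah Miller | 1
Jack Johnson | 1
David Jones | 2
Mia Jones | 2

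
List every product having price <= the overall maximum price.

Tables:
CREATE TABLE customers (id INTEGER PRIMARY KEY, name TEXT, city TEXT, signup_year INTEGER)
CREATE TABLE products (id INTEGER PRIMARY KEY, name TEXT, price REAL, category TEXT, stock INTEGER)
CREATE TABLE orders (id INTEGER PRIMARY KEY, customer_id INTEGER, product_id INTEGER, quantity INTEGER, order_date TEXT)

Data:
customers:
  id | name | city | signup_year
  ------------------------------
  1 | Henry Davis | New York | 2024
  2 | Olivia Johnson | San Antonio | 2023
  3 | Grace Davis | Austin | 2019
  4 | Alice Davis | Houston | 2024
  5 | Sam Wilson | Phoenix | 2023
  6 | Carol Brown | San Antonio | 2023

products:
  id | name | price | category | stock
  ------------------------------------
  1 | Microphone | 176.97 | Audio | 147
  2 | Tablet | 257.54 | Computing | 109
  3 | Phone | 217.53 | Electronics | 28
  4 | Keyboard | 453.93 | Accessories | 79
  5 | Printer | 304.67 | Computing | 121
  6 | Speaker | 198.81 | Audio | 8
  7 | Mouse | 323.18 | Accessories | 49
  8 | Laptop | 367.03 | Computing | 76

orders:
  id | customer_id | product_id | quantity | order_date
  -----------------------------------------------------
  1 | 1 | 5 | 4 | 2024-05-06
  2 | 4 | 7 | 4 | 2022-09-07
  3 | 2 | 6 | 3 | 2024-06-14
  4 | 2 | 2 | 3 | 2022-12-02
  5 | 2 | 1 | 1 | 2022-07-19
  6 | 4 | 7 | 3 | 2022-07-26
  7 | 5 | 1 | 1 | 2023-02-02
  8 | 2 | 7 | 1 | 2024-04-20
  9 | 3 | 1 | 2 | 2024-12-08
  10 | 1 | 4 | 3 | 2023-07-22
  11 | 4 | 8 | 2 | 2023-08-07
SELECT name, price FROM products WHERE price <= (SELECT MAX(price) FROM products)

Execution result:
name | price
Microphone | 176.97
Tablet | 257.54
Phone | 217.53
Keyboard | 453.93
Printer | 304.67
Speaker | 198.81
Mouse | 323.18
Laptop | 367.03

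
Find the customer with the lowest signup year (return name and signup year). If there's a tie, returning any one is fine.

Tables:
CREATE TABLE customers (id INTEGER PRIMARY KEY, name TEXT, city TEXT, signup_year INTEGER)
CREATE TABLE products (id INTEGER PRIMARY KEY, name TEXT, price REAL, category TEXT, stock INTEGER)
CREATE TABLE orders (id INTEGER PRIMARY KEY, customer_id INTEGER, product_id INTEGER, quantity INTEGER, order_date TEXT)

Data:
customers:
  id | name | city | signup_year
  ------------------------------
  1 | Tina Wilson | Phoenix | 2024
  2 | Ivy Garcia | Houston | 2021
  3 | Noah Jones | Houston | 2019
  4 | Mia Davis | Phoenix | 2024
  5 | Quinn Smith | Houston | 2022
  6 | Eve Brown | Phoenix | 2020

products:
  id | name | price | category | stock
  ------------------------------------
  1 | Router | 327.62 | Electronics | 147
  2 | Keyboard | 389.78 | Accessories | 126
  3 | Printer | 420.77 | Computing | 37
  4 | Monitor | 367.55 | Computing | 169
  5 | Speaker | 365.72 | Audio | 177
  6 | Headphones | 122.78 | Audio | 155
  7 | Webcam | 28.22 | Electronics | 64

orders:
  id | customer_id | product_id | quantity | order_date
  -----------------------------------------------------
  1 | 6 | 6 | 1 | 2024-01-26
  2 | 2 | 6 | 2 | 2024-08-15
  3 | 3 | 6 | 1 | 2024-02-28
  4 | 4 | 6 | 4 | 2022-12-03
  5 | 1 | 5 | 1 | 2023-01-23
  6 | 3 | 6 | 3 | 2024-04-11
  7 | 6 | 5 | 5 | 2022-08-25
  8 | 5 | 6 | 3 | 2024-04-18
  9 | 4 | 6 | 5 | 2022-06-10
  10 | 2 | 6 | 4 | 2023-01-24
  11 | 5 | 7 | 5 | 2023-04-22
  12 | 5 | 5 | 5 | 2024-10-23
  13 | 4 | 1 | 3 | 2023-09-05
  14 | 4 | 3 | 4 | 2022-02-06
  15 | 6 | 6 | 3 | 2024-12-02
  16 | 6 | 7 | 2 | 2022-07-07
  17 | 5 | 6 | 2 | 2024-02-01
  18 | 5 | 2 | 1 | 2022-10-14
SELECT name, signup_year FROM customers ORDER BY signup_year ASC LIMIT 1

Execution result:
name | signup_year
Noah Jones | 2019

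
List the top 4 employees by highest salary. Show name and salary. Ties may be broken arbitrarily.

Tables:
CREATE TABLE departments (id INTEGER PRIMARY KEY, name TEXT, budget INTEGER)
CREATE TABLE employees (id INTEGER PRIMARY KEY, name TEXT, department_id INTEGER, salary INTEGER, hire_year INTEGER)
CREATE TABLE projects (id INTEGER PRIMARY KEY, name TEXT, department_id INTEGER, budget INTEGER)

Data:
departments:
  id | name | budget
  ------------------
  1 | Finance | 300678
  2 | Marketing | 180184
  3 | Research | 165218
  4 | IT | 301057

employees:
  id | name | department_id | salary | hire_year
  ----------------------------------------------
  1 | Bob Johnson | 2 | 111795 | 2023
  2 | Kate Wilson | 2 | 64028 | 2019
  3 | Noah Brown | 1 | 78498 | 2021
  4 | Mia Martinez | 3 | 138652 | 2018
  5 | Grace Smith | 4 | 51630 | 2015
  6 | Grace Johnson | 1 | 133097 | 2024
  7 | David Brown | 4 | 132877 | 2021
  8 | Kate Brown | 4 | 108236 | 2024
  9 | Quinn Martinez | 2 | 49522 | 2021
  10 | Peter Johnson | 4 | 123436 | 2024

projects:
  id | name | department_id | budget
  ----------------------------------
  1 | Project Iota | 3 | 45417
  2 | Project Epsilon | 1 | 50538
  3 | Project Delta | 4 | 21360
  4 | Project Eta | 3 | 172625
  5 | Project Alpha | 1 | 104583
SELECT name, salary FROM employees ORDER BY salary DESC LIMIT 4

Execution result:
name | salary
Mia Martinez | 138652
Grace Johnson | 133097
David Brown | 132877
Peter Johnson | 123436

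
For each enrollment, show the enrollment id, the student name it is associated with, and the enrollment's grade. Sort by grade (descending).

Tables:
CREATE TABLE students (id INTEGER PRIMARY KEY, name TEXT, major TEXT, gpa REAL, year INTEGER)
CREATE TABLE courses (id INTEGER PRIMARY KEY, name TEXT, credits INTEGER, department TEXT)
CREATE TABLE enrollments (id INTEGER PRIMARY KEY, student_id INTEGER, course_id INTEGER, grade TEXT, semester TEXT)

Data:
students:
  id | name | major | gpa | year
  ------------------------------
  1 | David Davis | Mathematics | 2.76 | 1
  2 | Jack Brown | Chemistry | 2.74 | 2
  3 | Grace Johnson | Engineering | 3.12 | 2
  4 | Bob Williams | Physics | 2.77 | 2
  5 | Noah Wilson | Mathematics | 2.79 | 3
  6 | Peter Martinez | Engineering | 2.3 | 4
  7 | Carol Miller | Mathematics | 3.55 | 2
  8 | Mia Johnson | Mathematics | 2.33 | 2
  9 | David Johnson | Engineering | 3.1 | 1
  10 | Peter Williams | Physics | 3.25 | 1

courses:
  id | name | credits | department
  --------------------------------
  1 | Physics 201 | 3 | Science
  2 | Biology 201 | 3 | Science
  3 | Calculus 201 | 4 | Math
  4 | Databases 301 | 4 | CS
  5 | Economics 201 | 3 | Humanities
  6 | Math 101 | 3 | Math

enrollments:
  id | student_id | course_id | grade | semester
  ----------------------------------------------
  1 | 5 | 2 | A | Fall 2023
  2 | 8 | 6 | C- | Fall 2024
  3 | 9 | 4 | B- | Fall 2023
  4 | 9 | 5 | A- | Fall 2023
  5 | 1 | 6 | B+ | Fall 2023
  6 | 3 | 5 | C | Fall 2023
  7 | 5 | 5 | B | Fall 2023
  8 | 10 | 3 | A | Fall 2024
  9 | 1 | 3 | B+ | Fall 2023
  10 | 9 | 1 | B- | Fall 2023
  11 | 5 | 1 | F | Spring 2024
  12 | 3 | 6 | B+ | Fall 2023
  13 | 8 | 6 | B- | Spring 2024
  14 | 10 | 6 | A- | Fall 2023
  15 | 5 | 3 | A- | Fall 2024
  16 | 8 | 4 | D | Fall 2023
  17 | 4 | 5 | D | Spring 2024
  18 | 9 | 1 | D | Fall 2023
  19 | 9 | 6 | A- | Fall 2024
SELECT c.id, p.name AS student, c.grade FROM enrollments c JOIN students p ON c.student_id = p.id ORDER BY c.grade DESC

Execution result:
id | student | grade
11 | Noah Wilson | F
16 | Mia Johnson | D
17 | Bob Williams | D
18 | David Johnson | D
2 | Mia Johnson | C-
6 | Grace Johnson | C
3 | David Johnson | B-
10 | David Johnson | B-
13 | Mia Johnson | B-
5 | David Davis | B+
9 | David Davis | B+
12 | Grace Johnson | B+
7 | Noah Wilson | B
4 | David Johnson | A-
14 | Peter Williams | A-
15 | Noah Wilson | A-
19 | David Johnson | A-
1 | Noah Wilson | A
8 | Peter Williams | A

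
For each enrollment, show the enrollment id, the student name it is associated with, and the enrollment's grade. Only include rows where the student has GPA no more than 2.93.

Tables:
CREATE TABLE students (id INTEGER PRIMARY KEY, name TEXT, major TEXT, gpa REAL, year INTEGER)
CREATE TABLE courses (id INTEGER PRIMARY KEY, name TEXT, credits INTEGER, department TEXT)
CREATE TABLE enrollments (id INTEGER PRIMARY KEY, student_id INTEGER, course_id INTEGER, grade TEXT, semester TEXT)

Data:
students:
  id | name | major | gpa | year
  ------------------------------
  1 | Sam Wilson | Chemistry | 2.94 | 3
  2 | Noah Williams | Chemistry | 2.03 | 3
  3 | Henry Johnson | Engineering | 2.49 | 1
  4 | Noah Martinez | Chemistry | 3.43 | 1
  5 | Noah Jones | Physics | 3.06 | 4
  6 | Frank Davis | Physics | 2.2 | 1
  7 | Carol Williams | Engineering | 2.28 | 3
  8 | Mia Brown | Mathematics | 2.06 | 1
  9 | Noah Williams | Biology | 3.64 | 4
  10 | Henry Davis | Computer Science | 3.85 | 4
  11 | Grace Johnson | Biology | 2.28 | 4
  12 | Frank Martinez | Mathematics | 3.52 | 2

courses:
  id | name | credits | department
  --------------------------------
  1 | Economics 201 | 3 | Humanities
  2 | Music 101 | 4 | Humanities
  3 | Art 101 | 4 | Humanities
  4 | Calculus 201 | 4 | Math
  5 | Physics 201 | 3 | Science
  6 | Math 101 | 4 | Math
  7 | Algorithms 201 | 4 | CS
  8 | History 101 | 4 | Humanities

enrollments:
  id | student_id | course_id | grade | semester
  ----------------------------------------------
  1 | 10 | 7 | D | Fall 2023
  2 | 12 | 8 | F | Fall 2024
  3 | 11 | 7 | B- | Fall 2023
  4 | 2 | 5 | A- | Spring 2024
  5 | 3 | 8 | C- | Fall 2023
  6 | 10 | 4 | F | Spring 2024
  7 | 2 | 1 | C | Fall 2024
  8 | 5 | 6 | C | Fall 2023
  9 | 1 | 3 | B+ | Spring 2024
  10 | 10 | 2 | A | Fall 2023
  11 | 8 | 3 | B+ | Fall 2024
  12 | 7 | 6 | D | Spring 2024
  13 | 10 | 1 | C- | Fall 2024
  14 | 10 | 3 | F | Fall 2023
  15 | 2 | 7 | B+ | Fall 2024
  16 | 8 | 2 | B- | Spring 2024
SELECT c.id, p.name AS student, c.grade FROM enrollments c JOIN students p ON c.student_id = p.id WHERE p.gpa <= 2.93

Execution result:
id | student | grade
3 | Grace Johnson | B-
4 | Noah Williams | A-
5 | Henry Johnson | C-
7 | Noah Williams | C
11 | Mia Brown | B+
12 | Carol Williams | D
15 | Noah Williams | B+
16 | Mia Brown | B-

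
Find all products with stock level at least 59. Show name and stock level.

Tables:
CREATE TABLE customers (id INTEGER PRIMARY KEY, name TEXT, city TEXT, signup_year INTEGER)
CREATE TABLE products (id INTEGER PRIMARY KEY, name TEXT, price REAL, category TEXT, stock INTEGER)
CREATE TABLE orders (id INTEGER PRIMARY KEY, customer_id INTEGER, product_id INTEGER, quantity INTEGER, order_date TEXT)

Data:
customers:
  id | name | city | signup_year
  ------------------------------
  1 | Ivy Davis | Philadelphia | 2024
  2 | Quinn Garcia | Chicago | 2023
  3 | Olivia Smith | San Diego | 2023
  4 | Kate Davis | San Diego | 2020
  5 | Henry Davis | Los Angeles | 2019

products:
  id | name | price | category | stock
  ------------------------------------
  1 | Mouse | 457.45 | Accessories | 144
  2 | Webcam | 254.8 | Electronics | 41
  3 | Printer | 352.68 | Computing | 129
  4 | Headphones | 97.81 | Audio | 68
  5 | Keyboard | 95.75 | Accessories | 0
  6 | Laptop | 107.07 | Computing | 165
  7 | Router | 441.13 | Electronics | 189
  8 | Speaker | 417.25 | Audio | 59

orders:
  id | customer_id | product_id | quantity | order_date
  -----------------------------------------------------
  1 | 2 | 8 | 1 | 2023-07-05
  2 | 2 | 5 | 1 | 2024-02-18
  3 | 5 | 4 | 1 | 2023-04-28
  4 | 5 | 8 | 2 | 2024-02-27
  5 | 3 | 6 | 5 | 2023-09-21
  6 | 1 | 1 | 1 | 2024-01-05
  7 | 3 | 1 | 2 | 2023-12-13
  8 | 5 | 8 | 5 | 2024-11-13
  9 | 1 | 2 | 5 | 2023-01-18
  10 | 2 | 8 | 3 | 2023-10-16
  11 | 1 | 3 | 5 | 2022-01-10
SELECT name, stock FROM products WHERE stock >= 59

Execution result:
name | stock
Mouse | 144
Printer | 129
Headphones | 68
Laptop | 165
Router | 189
Speaker | 59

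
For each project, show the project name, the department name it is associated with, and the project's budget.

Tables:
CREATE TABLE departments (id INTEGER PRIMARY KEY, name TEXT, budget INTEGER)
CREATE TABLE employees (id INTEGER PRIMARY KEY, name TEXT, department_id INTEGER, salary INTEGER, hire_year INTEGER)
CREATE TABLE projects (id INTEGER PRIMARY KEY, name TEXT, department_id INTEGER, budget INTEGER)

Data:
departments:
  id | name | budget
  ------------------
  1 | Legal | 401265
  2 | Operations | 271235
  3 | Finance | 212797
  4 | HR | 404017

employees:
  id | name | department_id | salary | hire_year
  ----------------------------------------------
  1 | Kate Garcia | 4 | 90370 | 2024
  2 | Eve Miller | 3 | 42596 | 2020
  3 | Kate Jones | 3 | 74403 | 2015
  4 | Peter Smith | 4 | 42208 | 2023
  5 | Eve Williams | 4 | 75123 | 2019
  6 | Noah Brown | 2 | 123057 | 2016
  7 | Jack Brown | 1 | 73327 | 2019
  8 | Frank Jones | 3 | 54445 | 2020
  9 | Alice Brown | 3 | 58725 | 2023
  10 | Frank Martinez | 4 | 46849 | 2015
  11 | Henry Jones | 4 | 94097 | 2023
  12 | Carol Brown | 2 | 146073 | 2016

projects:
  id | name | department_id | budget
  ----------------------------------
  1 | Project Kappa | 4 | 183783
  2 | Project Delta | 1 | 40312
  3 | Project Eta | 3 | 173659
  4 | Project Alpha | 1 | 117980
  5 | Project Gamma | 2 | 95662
SELECT c.name, p.name AS department, c.budget FROM projects c JOIN departments p ON c.department_id = p.id

Execution result:
name | department | budget
Project Kappa | HR | 183783
Project Delta | Legal | 40312
Project Eta | Finance | 173659
Project Alpha | Legal | 117980
Project Gamma | Operations | 95662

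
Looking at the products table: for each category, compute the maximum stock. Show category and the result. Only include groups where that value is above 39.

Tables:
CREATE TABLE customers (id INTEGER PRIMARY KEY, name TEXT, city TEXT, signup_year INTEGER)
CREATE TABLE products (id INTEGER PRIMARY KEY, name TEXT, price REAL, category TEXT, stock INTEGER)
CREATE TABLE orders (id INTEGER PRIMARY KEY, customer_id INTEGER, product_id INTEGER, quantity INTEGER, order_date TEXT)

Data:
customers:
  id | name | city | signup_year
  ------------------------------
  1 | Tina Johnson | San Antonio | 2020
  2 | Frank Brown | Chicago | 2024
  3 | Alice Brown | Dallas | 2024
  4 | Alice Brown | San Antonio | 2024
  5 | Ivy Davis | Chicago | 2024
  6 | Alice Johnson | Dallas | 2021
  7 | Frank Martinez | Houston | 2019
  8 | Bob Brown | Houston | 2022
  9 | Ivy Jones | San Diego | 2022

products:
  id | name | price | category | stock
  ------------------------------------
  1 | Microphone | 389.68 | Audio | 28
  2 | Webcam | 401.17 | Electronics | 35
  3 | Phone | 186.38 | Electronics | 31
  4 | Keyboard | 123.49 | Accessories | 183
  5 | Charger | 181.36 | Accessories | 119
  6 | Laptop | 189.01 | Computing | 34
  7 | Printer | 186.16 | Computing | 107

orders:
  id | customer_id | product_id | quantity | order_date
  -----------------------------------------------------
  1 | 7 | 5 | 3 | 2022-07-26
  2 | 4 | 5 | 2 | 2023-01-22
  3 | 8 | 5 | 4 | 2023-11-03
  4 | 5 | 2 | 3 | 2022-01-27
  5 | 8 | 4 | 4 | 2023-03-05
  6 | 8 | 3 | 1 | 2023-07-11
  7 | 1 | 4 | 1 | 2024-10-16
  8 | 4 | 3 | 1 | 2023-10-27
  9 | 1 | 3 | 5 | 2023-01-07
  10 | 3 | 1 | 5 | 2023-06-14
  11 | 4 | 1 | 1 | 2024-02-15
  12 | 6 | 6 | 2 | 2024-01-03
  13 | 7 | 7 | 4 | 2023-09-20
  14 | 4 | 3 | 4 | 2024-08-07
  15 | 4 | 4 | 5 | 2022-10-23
SELECT category, MAX(stock) AS max_stock FROM products GROUP BY category HAVING MAX(stock) > 39

Execution result:
category | max_stock
Accessories | 183
Computing | 107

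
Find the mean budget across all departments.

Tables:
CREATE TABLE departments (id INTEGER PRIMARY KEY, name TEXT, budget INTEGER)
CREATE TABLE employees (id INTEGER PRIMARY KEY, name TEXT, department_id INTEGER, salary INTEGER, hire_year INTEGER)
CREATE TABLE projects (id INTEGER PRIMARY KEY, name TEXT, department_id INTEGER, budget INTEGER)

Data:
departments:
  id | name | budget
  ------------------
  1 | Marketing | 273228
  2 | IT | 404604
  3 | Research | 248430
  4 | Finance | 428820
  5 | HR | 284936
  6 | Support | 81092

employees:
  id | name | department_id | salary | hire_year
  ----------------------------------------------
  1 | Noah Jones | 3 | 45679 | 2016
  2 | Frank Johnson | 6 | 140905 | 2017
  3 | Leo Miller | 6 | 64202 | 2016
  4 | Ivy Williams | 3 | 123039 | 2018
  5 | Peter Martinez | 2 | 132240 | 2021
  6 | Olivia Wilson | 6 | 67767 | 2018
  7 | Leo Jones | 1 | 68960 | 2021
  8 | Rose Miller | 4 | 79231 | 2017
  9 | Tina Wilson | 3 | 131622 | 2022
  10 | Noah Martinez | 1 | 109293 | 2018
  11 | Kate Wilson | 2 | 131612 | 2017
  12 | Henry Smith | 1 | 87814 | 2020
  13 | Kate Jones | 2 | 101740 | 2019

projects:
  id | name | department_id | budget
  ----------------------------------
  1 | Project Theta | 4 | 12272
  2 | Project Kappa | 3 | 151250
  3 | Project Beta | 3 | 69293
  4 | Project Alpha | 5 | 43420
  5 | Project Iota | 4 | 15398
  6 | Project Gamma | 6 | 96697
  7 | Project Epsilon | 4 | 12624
SELECT AVG(budget) FROM departments

Execution result:
286851.67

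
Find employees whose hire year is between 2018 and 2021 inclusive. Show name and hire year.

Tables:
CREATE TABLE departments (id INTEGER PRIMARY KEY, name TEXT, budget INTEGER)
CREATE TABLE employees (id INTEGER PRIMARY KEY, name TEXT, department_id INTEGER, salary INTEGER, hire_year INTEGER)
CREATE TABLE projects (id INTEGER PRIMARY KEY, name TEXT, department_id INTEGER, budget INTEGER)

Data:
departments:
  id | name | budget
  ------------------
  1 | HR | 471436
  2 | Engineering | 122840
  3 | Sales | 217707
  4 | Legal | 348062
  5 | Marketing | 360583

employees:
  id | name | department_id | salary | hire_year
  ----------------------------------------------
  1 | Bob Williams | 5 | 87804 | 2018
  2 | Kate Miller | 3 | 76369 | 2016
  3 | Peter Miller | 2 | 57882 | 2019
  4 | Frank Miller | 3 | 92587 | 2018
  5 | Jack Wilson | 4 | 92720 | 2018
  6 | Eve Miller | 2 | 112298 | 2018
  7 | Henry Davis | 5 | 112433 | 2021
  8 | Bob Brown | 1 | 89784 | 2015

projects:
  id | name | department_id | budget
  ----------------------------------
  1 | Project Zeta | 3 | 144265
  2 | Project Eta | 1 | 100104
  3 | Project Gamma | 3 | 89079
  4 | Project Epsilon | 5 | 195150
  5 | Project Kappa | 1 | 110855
SELECT name, hire_year FROM employees WHERE hire_year BETWEEN 2018 AND 2021

Execution result:
name | hire_year
Bob Williams | 2018
Peter Miller | 2019
Frank Miller | 2018
Jack Wilson | 2018
Eve Miller | 2018
Henry Davis | 2021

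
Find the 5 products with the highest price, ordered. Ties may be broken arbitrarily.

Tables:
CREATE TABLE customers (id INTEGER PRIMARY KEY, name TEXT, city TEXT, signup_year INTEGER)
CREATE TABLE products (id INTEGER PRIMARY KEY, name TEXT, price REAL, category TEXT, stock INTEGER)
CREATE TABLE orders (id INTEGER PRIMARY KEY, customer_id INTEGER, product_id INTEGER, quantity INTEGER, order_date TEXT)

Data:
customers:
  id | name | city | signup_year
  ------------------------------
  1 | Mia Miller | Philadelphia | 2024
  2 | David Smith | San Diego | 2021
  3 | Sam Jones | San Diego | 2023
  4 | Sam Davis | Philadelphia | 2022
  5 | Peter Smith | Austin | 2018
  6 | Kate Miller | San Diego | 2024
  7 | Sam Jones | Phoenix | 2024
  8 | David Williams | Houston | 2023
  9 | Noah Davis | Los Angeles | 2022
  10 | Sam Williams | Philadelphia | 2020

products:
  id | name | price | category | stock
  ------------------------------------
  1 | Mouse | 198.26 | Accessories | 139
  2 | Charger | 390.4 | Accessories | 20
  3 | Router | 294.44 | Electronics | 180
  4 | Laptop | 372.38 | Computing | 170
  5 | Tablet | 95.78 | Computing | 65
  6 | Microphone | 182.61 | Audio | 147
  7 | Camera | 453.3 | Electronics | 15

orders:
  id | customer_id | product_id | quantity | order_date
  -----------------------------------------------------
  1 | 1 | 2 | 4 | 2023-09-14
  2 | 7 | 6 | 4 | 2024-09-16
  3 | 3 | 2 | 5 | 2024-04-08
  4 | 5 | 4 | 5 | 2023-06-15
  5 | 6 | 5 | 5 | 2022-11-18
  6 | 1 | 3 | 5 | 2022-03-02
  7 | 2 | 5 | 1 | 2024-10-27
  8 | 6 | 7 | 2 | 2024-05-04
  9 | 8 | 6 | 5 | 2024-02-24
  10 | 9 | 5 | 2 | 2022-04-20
SELECT name, price FROM products ORDER BY price DESC LIMIT 5

Execution result:
name | price
Camera | 453.30
Charger | 390.40
Laptop | 372.38
Router | 294.44
Mouse | 198.26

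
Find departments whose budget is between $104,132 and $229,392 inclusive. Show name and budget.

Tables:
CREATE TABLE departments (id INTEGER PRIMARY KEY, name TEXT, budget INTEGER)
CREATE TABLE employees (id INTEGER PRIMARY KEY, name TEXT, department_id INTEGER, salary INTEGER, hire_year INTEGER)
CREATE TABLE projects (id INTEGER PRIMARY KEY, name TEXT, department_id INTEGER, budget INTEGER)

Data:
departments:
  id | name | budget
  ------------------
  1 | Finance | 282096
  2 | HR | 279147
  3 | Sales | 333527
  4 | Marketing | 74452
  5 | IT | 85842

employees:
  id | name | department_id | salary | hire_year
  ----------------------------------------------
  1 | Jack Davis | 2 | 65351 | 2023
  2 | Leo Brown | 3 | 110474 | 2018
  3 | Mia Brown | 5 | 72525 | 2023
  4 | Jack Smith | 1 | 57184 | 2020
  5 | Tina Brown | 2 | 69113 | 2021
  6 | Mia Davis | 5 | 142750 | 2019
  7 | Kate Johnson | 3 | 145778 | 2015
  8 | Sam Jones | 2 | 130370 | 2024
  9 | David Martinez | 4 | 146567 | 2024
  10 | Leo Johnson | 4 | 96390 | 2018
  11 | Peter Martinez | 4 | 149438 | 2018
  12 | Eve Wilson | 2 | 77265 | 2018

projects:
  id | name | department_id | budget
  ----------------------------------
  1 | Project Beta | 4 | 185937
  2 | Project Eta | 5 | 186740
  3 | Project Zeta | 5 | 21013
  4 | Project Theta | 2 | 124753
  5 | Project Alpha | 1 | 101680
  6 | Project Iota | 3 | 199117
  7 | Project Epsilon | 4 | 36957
SELECT name, budget FROM departments WHERE budget BETWEEN 104132 AND 229392

Execution result:
(no rows)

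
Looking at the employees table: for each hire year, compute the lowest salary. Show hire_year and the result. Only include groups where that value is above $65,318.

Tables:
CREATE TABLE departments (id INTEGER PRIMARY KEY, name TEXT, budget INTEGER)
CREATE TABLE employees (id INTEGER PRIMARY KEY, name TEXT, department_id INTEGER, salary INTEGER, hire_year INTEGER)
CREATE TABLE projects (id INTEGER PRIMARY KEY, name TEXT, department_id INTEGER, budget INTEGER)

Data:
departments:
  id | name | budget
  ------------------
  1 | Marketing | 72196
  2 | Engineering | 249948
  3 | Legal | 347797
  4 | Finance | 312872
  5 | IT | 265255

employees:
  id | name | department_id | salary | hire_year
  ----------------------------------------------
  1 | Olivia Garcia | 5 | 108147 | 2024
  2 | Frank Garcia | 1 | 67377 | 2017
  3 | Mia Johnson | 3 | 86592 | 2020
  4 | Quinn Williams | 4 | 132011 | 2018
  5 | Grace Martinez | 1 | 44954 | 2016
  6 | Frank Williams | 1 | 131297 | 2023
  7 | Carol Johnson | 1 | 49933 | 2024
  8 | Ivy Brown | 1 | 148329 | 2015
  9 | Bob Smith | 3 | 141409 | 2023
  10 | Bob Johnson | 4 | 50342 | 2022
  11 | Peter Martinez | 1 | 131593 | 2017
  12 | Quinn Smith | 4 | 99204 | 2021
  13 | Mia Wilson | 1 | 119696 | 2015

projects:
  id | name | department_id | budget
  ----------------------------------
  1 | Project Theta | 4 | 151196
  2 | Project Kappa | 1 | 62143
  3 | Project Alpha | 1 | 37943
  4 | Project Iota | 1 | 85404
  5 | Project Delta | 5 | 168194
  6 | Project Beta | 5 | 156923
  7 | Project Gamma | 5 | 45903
SELECT hire_year, MIN(salary) AS min_salary FROM employees GROUP BY hire_year HAVING MIN(salary) > 65318

Execution result:
hire_year | min_salary
2015 | 119696
2017 | 67377
2018 | 132011
2020 | 86592
2021 | 99204
2023 | 131297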